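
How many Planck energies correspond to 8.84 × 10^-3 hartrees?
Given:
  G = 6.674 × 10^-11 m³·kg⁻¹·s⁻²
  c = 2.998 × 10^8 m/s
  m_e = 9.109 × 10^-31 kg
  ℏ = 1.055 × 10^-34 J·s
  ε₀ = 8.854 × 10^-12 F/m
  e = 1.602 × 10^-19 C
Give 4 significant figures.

1.967 × 10^-29

hartree: E_h = m_e e⁴/(4πε₀ℏ)² = 4.354 × 10^-18 J
Planck energy: E_P = √(ℏc⁵/G) = 1.957 × 10^9 J
8.84 × 10^-3 × 4.354 × 10^-18 / 1.957 × 10^9 = 1.967 × 10^-29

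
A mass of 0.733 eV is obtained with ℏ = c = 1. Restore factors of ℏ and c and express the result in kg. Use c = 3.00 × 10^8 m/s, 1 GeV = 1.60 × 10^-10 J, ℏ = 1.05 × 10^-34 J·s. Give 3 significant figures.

Mass is [E]/c²; divide by c².
1 GeV → 1/c² × (1 GeV in J) = 1.78 × 10^-27 kg.
Convert the energy scale: 0.733 eV = 7.33 × 10^-10 GeV.
Result: 7.33 × 10^-10 × 1.78 × 10^-27 = 1.30 × 10^-36 kg.

1.30 × 10^-36 kg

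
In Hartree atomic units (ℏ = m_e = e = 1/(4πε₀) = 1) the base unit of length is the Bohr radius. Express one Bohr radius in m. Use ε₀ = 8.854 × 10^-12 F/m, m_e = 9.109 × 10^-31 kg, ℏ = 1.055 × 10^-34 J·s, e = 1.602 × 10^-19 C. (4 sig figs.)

a₀ = 4πε₀ℏ²/(m_e e²)
  = 1.238 × 10^-78 / 2.338 × 10^-68
  = 5.297 × 10^-11 m

5.297 × 10^-11 m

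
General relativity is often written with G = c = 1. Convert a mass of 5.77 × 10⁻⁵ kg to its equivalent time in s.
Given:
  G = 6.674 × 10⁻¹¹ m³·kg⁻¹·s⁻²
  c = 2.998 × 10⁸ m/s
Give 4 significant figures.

1.429 × 10⁻⁴⁰ s

Mass → time via G/c³.
5.77 × 10⁻⁵ kg × (G/c³) = 1.429 × 10⁻⁴⁰ s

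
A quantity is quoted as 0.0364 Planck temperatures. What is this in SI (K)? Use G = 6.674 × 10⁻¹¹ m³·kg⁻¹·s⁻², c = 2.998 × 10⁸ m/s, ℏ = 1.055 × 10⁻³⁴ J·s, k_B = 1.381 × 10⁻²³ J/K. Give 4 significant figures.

One Planck temperature: T_P = √(ℏc⁵/G) / k_B = 1.417 × 10³² K.
0.0364 × 1.417 × 10³² K = 5.157 × 10³⁰ K

5.157 × 10³⁰ K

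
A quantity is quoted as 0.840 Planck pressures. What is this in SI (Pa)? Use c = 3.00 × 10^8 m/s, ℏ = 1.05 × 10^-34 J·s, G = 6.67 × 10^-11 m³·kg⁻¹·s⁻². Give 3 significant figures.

3.93 × 10^113 Pa

One Planck pressure: p_P = c⁷/(ℏG²) = 4.68 × 10^113 Pa.
0.840 × 4.68 × 10^113 Pa = 3.93 × 10^113 Pa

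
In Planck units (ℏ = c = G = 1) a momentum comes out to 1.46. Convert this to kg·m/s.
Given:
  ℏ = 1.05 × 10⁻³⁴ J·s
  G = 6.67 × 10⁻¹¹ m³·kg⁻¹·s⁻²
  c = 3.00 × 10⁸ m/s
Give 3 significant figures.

9.52 kg·m/s

One Planck momentum: p_P = √(ℏc³/G) = 6.52 kg·m/s.
1.46 × 6.52 kg·m/s = 9.52 kg·m/s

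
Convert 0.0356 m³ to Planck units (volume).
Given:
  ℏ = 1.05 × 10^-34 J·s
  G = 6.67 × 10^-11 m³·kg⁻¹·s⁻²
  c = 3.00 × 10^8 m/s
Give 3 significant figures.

8.52 × 10^102

Planck volume: V_P = (ℏG/c³)^(3/2) = 4.18 × 10^-105 m³.
0.0356 / 4.18 × 10^-105 = 8.52 × 10^102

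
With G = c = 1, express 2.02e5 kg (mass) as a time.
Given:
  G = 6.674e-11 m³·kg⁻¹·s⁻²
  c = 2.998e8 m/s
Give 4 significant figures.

Mass → time via G/c³.
2.02e5 kg × (G/c³) = 5.003e-31 s

5.003e-31 s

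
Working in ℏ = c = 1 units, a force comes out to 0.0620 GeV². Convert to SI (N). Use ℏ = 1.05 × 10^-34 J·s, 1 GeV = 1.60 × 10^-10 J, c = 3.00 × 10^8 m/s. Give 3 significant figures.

Force is [E]/[L] = [E]²/(ℏc); restore (ℏc)⁻¹.
1 GeV² → 1/(ℏc) × (1 GeV in J)² = 8.13 × 10^5 N.
Result: 0.0620 × 8.13 × 10^5 = 5.04 × 10^4 N.

5.04 × 10^4 N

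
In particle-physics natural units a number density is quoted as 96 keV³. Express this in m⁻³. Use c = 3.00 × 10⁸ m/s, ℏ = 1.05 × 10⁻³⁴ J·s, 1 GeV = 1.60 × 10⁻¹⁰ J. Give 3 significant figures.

Number density is [L]⁻³ = [E]³/(ℏc)³.
1 GeV³ → 1/(ℏc)³ × (1 GeV in J)³ = 1.31 × 10⁴⁷ m⁻³.
Convert the energy scale: 96 keV³ = 9.60 × 10⁻¹⁷ GeV³.
Result: 9.60 × 10⁻¹⁷ × 1.31 × 10⁴⁷ = 1.26 × 10³¹ m⁻³.

1.26 × 10³¹ m⁻³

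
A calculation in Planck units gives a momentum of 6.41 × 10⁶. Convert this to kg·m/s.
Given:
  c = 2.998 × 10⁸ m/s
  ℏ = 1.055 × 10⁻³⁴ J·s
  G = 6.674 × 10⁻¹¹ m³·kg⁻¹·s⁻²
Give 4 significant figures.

One Planck momentum: p_P = √(ℏc³/G) = 6.527 kg·m/s.
6.41 × 10⁶ × 6.527 kg·m/s = 4.183 × 10⁷ kg·m/s

4.183 × 10⁷ kg·m/s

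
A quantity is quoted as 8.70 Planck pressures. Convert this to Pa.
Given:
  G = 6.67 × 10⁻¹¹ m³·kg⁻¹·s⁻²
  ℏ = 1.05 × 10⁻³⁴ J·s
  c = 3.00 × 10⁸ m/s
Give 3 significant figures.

One Planck pressure: p_P = c⁷/(ℏG²) = 4.68 × 10¹¹³ Pa.
8.70 × 4.68 × 10¹¹³ Pa = 4.07 × 10¹¹⁴ Pa

4.07 × 10¹¹⁴ Pa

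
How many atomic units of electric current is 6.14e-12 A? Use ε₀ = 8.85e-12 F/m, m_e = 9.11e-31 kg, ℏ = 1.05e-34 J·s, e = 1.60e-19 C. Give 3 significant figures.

atomic unit of electric current: I_au = e E_h/ℏ = m_e e⁵/((4πε₀)²ℏ³) = 6.67e-3 A.
6.14e-12 / 6.67e-3 = 9.20e-10

9.20e-10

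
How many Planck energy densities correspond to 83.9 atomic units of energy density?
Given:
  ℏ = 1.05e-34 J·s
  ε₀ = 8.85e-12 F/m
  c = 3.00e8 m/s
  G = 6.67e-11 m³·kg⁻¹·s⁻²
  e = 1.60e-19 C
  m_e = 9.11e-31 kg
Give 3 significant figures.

atomic unit of energy density: u_au = E_h/a₀³ = m_e⁴e¹⁰/((4πε₀)⁵ℏ⁸) = 3.01e13 J/m³
Planck energy density: u_P = c⁷/(ℏG²) = 4.68e113 J/m³
83.9 × 3.01e13 / 4.68e113 = 5.40e-99

5.40e-99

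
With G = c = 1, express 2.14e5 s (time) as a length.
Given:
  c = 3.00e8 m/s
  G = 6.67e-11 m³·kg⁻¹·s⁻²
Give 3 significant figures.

Time → length via c.
2.14e5 s × (c) = 6.42e13 m

6.42e13 m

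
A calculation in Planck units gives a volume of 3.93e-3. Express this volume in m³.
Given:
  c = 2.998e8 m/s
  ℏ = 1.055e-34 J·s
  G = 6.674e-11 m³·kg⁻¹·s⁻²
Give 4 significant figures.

1.660e-107 m³

One Planck volume: V_P = (ℏG/c³)^(3/2) = 4.224e-105 m³.
3.93e-3 × 4.224e-105 m³ = 1.660e-107 m³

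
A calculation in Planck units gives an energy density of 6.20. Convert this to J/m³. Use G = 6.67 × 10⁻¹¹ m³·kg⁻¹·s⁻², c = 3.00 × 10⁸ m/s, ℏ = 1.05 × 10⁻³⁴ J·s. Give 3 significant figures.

One Planck energy density: u_P = c⁷/(ℏG²) = 4.68 × 10¹¹³ J/m³.
6.20 × 4.68 × 10¹¹³ J/m³ = 2.90 × 10¹¹⁴ J/m³

2.90 × 10¹¹⁴ J/m³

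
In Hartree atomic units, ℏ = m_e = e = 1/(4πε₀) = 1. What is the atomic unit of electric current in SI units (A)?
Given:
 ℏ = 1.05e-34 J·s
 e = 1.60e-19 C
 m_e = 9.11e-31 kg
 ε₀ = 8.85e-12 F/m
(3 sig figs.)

6.67e-3 A

From ℏ = m_e = e = 1/(4πε₀) = 1 the current scale is I_au = e E_h/ℏ = m_e e⁵/((4πε₀)²ℏ³).
E_h = 4.38e-18 J
e·E_h/ℏ = 6.67e-3 A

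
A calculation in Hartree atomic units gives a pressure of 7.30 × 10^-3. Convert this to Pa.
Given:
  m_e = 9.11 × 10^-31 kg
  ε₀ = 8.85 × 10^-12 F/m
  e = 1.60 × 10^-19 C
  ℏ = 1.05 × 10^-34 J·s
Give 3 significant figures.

2.20 × 10^11 Pa

One atomic unit of pressure: P_au = E_h/a₀³ = m_e⁴e¹⁰/((4πε₀)⁵ℏ⁸) = 3.01 × 10^13 Pa.
7.30 × 10^-3 × 3.01 × 10^13 Pa = 2.20 × 10^11 Pa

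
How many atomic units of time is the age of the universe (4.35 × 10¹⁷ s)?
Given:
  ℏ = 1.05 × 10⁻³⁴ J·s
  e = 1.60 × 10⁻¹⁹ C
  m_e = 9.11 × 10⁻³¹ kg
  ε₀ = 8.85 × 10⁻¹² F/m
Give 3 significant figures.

1.81 × 10³⁴

atomic unit of time: τ_au = (4πε₀)²ℏ³/(m_e e⁴) = 2.40 × 10⁻¹⁷ s.
4.35 × 10¹⁷ / 2.40 × 10⁻¹⁷ = 1.81 × 10³⁴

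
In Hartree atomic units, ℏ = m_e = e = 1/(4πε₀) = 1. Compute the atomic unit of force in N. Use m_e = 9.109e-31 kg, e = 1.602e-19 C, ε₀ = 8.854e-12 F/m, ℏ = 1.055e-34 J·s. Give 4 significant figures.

Dimensional analysis gives F_au = E_h/a₀ = m_e²e⁶/((4πε₀)³ℏ⁴).
E_h = 4.354e-18 J
a₀ = 5.297e-11 m
E_h/a₀ = 8.220e-8 N

8.220e-8 N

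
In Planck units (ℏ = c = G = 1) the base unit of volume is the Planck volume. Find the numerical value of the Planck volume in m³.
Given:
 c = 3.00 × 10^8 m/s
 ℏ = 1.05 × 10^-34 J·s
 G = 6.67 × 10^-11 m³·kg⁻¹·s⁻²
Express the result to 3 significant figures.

V_P = (ℏG/c³)^(3/2)
  = √(1.75 × 10^-209)
  = 4.18 × 10^-105 m³

4.18 × 10^-105 m³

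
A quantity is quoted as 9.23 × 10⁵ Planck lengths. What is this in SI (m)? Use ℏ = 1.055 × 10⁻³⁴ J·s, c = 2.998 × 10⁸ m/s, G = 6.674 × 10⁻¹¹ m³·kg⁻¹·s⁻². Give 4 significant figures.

One Planck length: ℓ_P = √(ℏG/c³) = 1.616 × 10⁻³⁵ m.
9.23 × 10⁵ × 1.616 × 10⁻³⁵ m = 1.492 × 10⁻²⁹ m

1.492 × 10⁻²⁹ m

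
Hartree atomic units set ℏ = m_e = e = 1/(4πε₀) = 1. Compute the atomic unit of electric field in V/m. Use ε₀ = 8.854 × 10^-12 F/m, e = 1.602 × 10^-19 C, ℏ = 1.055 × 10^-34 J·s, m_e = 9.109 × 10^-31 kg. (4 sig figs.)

Dimensional analysis gives E_au = E_h/(e a₀) = m_e²e⁵/((4πε₀)³ℏ⁴).
E_h = 4.354 × 10^-18 J
a₀ = 5.297 × 10^-11 m
E_h/(e·a₀) = 5.131 × 10^11 V/m

5.131 × 10^11 V/m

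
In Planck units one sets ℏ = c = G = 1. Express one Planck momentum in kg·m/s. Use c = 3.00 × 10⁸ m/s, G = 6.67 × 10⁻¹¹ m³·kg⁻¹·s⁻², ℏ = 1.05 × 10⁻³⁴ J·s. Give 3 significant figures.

p_P = √(ℏc³/G)
  = √(42.5)
  = 6.52 kg·m/s

6.52 kg·m/s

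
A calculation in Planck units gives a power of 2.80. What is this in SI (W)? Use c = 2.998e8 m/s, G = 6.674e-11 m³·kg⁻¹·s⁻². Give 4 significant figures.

1.016e53 W

One Planck power: P_P = c⁵/G = 3.629e52 W.
2.80 × 3.629e52 W = 1.016e53 W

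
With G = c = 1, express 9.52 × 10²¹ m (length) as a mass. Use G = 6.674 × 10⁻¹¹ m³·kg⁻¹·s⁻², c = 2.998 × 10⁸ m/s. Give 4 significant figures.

Length → mass via c²/G.
9.52 × 10²¹ m × (c²/G) = 1.282 × 10⁴⁹ kg

1.282 × 10⁴⁹ kg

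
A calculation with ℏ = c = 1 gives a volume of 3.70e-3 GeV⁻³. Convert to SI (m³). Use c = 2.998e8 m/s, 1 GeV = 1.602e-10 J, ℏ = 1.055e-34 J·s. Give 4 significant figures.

2.848e-50 m³

Volume is [L]³ = [E]⁻³·(ℏc)³.
1 GeV⁻³ → (ℏc)³ × (1 GeV in J)⁻³ = 7.696e-48 m³.
Result: 3.70e-3 × 7.696e-48 = 2.848e-50 m³.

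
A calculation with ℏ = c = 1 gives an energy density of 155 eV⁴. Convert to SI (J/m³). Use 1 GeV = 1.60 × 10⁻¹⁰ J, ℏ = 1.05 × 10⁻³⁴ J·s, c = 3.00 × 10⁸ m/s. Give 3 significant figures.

[E]/[L]³ = [E]⁴/(ℏc)³; restore (ℏc)⁻³.
1 GeV⁴ → 1/(ℏc)³ × (1 GeV in J)⁴ = 2.10 × 10³⁷ J/m³.
Convert the energy scale: 155 eV⁴ = 1.55 × 10⁻³⁴ GeV⁴.
Result: 1.55 × 10⁻³⁴ × 2.10 × 10³⁷ = 3.25 × 10³ J/m³.

3.25 × 10³ J/m³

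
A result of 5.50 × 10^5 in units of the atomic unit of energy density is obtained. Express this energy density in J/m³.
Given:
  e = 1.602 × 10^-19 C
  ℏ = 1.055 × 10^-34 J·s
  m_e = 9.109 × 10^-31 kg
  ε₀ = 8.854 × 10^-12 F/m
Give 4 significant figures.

One atomic unit of energy density: u_au = E_h/a₀³ = m_e⁴e¹⁰/((4πε₀)⁵ℏ⁸) = 2.929 × 10^13 J/m³.
5.50 × 10^5 × 2.929 × 10^13 J/m³ = 1.611 × 10^19 J/m³

1.611 × 10^19 J/m³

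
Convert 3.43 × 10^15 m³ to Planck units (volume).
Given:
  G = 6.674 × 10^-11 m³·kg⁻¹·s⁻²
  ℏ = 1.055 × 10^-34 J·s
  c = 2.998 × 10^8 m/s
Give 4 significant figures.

Planck volume: V_P = (ℏG/c³)^(3/2) = 4.224 × 10^-105 m³.
3.43 × 10^15 / 4.224 × 10^-105 = 8.120 × 10^119

8.120 × 10^119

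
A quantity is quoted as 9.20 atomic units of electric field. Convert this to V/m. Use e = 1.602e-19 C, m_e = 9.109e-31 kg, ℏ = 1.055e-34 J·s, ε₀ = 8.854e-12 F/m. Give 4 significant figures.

One atomic unit of electric field: E_au = E_h/(e a₀) = m_e²e⁵/((4πε₀)³ℏ⁴) = 5.131e11 V/m.
9.20 × 5.131e11 V/m = 4.720e12 V/m

4.720e12 V/m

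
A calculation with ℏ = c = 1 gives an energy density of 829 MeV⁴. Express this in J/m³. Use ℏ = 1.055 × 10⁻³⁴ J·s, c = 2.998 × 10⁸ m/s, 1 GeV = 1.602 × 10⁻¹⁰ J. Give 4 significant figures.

[E]/[L]³ = [E]⁴/(ℏc)³; restore (ℏc)⁻³.
1 GeV⁴ → 1/(ℏc)³ × (1 GeV in J)⁴ = 2.082 × 10³⁷ J/m³.
Convert the energy scale: 829 MeV⁴ = 8.29 × 10⁻¹⁰ GeV⁴.
Result: 8.29 × 10⁻¹⁰ × 2.082 × 10³⁷ = 1.726 × 10²⁸ J/m³.

1.726 × 10²⁸ J/m³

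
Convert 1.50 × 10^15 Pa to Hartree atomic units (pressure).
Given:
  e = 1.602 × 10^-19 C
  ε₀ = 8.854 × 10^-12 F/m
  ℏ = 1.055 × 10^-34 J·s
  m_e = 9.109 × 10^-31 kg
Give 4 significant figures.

atomic unit of pressure: P_au = E_h/a₀³ = m_e⁴e¹⁰/((4πε₀)⁵ℏ⁸) = 2.929 × 10^13 Pa.
1.50 × 10^15 / 2.929 × 10^13 = 51.21

51.21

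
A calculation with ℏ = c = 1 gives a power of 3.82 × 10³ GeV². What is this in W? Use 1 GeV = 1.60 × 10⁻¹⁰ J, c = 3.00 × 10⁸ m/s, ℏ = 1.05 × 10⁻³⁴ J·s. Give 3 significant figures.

9.31 × 10¹⁷ W

Power is [E]/[T] = [E]²/ℏ.
1 GeV² → 1/ℏ × (1 GeV in J)² = 2.44 × 10¹⁴ W.
Result: 3.82 × 10³ × 2.44 × 10¹⁴ = 9.31 × 10¹⁷ W.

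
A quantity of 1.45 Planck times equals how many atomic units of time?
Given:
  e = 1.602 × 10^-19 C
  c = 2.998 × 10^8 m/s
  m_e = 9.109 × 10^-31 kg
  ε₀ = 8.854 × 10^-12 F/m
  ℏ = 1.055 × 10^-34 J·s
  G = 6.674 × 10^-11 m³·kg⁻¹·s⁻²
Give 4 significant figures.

Planck time: t_P = √(ℏG/c⁵) = 5.392 × 10^-44 s
atomic unit of time: τ_au = (4πε₀)²ℏ³/(m_e e⁴) = 2.423 × 10^-17 s
1.45 × 5.392 × 10^-44 / 2.423 × 10^-17 = 3.227 × 10^-27

3.227 × 10^-27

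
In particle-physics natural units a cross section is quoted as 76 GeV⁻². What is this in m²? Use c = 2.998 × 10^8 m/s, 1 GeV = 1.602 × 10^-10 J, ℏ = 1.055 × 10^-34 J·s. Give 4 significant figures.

Area is [L]² = [E]⁻²·(ℏc)²; restore (ℏc)².
1 GeV⁻² → (ℏc)² × (1 GeV in J)⁻² = 3.898 × 10^-32 m².
Result: 76 × 3.898 × 10^-32 = 2.962 × 10^-30 m².

2.962 × 10^-30 m²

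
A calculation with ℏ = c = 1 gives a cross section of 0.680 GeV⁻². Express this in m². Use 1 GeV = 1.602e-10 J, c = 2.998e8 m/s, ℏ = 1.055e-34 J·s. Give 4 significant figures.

Area is [L]² = [E]⁻²·(ℏc)²; restore (ℏc)².
1 GeV⁻² → (ℏc)² × (1 GeV in J)⁻² = 3.898e-32 m².
Result: 0.680 × 3.898e-32 = 2.651e-32 m².

2.651e-32 m²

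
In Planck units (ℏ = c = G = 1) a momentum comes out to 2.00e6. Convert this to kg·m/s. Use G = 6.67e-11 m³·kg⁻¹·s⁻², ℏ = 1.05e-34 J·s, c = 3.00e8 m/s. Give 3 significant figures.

One Planck momentum: p_P = √(ℏc³/G) = 6.52 kg·m/s.
2.00e6 × 6.52 kg·m/s = 1.30e7 kg·m/s

1.30e7 kg·m/s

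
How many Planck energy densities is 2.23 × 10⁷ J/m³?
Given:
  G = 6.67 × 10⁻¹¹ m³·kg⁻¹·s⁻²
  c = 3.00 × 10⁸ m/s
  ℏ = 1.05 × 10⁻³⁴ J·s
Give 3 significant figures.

4.76 × 10⁻¹⁰⁷

Planck energy density: u_P = c⁷/(ℏG²) = 4.68 × 10¹¹³ J/m³.
2.23 × 10⁷ / 4.68 × 10¹¹³ = 4.76 × 10⁻¹⁰⁷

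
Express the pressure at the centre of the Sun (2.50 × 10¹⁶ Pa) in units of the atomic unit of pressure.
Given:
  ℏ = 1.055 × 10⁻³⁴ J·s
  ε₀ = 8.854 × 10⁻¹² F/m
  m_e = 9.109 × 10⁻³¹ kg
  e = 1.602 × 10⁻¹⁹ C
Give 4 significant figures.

853.5

atomic unit of pressure: P_au = E_h/a₀³ = m_e⁴e¹⁰/((4πε₀)⁵ℏ⁸) = 2.929 × 10¹³ Pa.
2.50 × 10¹⁶ / 2.929 × 10¹³ = 853.5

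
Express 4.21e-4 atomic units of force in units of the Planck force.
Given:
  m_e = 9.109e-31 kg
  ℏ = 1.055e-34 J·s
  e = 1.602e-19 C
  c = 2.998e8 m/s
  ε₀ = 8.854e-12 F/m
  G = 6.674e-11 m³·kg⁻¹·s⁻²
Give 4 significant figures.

atomic unit of force: F_au = E_h/a₀ = m_e²e⁶/((4πε₀)³ℏ⁴) = 8.220e-8 N
Planck force: F_P = c⁴/G = 1.210e44 N
4.21e-4 × 8.220e-8 / 1.210e44 = 2.859e-55

2.859e-55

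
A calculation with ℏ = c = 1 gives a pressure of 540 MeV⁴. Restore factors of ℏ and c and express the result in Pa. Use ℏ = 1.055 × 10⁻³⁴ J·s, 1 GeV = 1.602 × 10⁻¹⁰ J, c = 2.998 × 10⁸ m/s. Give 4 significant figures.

1.124 × 10²⁸ Pa

Pressure is [E]/[L]³ = [E]⁴/(ℏc)³.
1 GeV⁴ → 1/(ℏc)³ × (1 GeV in J)⁴ = 2.082 × 10³⁷ Pa.
Convert the energy scale: 540 MeV⁴ = 5.40 × 10⁻¹⁰ GeV⁴.
Result: 5.40 × 10⁻¹⁰ × 2.082 × 10³⁷ = 1.124 × 10²⁸ Pa.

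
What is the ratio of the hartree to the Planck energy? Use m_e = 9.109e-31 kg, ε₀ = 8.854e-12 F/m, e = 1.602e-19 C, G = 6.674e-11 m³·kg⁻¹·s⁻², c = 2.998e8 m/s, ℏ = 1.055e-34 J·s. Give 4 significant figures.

hartree: E_h = m_e e⁴/(4πε₀ℏ)² = 4.354e-18 J
Planck energy: E_P = √(ℏc⁵/G) = 1.957e9 J
ratio = 4.354e-18 / 1.957e9 = 2.225e-27

2.225e-27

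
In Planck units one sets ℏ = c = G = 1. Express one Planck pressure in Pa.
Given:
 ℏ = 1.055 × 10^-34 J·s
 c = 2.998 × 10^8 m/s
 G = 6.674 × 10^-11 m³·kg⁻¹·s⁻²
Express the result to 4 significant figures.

p_P = c⁷/(ℏG²)
  = 2.177 × 10^59 / 4.699 × 10^-55
  = 4.632 × 10^113 Pa

4.632 × 10^113 Pa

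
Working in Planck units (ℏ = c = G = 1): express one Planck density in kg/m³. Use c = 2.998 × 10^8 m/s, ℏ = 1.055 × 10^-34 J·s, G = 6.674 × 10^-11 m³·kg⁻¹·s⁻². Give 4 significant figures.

The unique combination of the constants set to 1 with dimensions of density is ρ_P = c⁵/(ℏG²).
  = 2.422 × 10^42 / 4.699 × 10^-55
  = 5.154 × 10^96 kg/m³

5.154 × 10^96 kg/m³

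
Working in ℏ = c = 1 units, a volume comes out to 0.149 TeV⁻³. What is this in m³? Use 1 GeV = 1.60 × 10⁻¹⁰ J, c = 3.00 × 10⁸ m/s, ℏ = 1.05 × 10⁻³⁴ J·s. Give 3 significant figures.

Volume is [L]³ = [E]⁻³·(ℏc)³.
1 GeV⁻³ → (ℏc)³ × (1 GeV in J)⁻³ = 7.63 × 10⁻⁴⁸ m³.
Convert the energy scale: 0.149 TeV⁻³ = 1.49 × 10⁻¹⁰ GeV⁻³.
Result: 1.49 × 10⁻¹⁰ × 7.63 × 10⁻⁴⁸ = 1.14 × 10⁻⁵⁷ m³.

1.14 × 10⁻⁵⁷ m³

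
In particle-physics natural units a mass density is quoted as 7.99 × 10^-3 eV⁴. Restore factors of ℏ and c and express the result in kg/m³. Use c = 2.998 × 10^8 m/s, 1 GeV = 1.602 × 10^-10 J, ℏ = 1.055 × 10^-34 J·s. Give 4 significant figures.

Mass density is [E]/(c²[L]³) = [E]⁴/(ℏ³c⁵).
1 GeV⁴ → 1/(ℏ³c⁵) × (1 GeV in J)⁴ = 2.316 × 10^20 kg/m³.
Convert the energy scale: 7.99 × 10^-3 eV⁴ = 7.99 × 10^-39 GeV⁴.
Result: 7.99 × 10^-39 × 2.316 × 10^20 = 1.850 × 10^-18 kg/m³.

1.850 × 10^-18 kg/m³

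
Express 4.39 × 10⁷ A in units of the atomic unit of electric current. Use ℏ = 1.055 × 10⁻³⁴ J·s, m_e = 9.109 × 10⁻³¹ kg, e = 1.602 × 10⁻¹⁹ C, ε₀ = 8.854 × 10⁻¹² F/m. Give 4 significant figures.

atomic unit of electric current: I_au = e E_h/ℏ = m_e e⁵/((4πε₀)²ℏ³) = 6.612 × 10⁻³ A.
4.39 × 10⁷ / 6.612 × 10⁻³ = 6.640 × 10⁹

6.640 × 10⁹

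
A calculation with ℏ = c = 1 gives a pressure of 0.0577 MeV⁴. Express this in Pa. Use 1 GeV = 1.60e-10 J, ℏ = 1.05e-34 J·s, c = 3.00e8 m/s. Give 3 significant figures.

Pressure is [E]/[L]³ = [E]⁴/(ℏc)³.
1 GeV⁴ → 1/(ℏc)³ × (1 GeV in J)⁴ = 2.10e37 Pa.
Convert the energy scale: 0.0577 MeV⁴ = 5.77e-14 GeV⁴.
Result: 5.77e-14 × 2.10e37 = 1.21e24 Pa.

1.21e24 Pa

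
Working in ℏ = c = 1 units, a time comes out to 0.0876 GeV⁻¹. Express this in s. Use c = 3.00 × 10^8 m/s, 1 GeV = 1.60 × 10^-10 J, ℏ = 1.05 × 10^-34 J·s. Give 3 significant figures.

5.75 × 10^-26 s

A time is [E]⁻¹ in ℏ=c=1; restore one factor of ℏ.
1 GeV⁻¹ → ℏ × (1 GeV in J)⁻¹ = 6.56 × 10^-25 s.
Result: 0.0876 × 6.56 × 10^-25 = 5.75 × 10^-26 s.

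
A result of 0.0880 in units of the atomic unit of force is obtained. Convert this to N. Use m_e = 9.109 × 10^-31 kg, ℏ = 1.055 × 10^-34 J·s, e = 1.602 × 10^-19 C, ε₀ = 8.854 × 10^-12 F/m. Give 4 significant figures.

7.233 × 10^-9 N

One atomic unit of force: F_au = E_h/a₀ = m_e²e⁶/((4πε₀)³ℏ⁴) = 8.220 × 10^-8 N.
0.0880 × 8.220 × 10^-8 N = 7.233 × 10^-9 N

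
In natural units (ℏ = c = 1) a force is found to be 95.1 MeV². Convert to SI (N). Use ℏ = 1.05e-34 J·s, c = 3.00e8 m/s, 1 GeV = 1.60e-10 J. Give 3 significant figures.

77.3 N

Force is [E]/[L] = [E]²/(ℏc); restore (ℏc)⁻¹.
1 GeV² → 1/(ℏc) × (1 GeV in J)² = 8.13e5 N.
Convert the energy scale: 95.1 MeV² = 9.51e-5 GeV².
Result: 9.51e-5 × 8.13e5 = 77.3 N.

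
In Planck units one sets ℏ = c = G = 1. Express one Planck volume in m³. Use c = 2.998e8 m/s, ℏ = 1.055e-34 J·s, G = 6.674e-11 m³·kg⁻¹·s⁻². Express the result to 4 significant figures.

V_P = (ℏG/c³)^(3/2)
  = √(1.784e-209)
  = 4.224e-105 m³

4.224e-105 m³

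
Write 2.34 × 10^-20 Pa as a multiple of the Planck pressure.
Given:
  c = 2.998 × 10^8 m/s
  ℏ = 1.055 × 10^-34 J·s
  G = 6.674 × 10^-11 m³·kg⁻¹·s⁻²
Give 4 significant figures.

Planck pressure: p_P = c⁷/(ℏG²) = 4.632 × 10^113 Pa.
2.34 × 10^-20 / 4.632 × 10^113 = 5.051 × 10^-134

5.051 × 10^-134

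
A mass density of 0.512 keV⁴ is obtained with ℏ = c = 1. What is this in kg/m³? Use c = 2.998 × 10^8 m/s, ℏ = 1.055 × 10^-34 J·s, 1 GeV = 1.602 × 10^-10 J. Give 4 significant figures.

Mass density is [E]/(c²[L]³) = [E]⁴/(ℏ³c⁵).
1 GeV⁴ → 1/(ℏ³c⁵) × (1 GeV in J)⁴ = 2.316 × 10^20 kg/m³.
Convert the energy scale: 0.512 keV⁴ = 5.12 × 10^-25 GeV⁴.
Result: 5.12 × 10^-25 × 2.316 × 10^20 = 1.186 × 10^-4 kg/m³.

1.186 × 10^-4 kg/m³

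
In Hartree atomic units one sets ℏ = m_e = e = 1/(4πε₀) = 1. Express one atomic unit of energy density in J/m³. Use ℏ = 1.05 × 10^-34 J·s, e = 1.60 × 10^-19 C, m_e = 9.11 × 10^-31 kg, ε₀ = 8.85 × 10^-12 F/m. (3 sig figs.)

u_au = E_h/a₀³ = m_e⁴e¹⁰/((4πε₀)⁵ℏ⁸)
E_h = 4.38 × 10^-18 J
a₀ = 5.26 × 10^-11 m
E_h/a₀³ = 3.01 × 10^13 J/m³

3.01 × 10^13 J/m³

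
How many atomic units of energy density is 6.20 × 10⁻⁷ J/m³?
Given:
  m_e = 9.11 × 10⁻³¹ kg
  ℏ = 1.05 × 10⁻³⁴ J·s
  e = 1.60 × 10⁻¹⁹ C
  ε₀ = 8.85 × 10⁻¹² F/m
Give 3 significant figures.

2.06 × 10⁻²⁰

atomic unit of energy density: u_au = E_h/a₀³ = m_e⁴e¹⁰/((4πε₀)⁵ℏ⁸) = 3.01 × 10¹³ J/m³.
6.20 × 10⁻⁷ / 3.01 × 10¹³ = 2.06 × 10⁻²⁰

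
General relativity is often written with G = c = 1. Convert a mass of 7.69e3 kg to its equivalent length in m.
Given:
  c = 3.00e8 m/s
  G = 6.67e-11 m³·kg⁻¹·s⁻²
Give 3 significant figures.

In G = c = 1 units mass has dimensions of length; the conversion factor is G/c².
7.69e3 kg × (G/c²) = 5.70e-24 m

5.70e-24 m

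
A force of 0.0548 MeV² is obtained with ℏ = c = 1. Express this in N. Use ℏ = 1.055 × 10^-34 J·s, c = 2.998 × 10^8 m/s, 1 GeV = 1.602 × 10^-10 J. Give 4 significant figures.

0.04447 N

Force is [E]/[L] = [E]²/(ℏc); restore (ℏc)⁻¹.
1 GeV² → 1/(ℏc) × (1 GeV in J)² = 8.114 × 10^5 N.
Convert the energy scale: 0.0548 MeV² = 5.48 × 10^-8 GeV².
Result: 5.48 × 10^-8 × 8.114 × 10^5 = 0.04447 N.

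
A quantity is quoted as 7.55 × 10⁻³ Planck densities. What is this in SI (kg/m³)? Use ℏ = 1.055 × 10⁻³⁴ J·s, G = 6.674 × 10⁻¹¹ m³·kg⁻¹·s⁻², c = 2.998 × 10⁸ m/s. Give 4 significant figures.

One Planck density: ρ_P = c⁵/(ℏG²) = 5.154 × 10⁹⁶ kg/m³.
7.55 × 10⁻³ × 5.154 × 10⁹⁶ kg/m³ = 3.891 × 10⁹⁴ kg/m³

3.891 × 10⁹⁴ kg/m³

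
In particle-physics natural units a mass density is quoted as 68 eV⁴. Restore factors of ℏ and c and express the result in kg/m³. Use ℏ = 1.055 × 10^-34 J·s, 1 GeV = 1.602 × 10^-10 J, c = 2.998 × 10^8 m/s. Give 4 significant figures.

Mass density is [E]/(c²[L]³) = [E]⁴/(ℏ³c⁵).
1 GeV⁴ → 1/(ℏ³c⁵) × (1 GeV in J)⁴ = 2.316 × 10^20 kg/m³.
Convert the energy scale: 68 eV⁴ = 6.80 × 10^-35 GeV⁴.
Result: 6.80 × 10^-35 × 2.316 × 10^20 = 1.575 × 10^-14 kg/m³.

1.575 × 10^-14 kg/m³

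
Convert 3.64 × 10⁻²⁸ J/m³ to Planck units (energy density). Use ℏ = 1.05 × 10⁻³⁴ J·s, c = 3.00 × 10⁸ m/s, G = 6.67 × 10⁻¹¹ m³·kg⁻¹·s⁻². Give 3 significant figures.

Planck energy density: u_P = c⁷/(ℏG²) = 4.68 × 10¹¹³ J/m³.
3.64 × 10⁻²⁸ / 4.68 × 10¹¹³ = 7.77 × 10⁻¹⁴²

7.77 × 10⁻¹⁴²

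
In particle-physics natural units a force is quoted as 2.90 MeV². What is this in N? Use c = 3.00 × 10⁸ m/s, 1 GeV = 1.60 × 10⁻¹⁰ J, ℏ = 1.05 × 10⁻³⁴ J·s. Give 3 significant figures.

2.36 N

Force is [E]/[L] = [E]²/(ℏc); restore (ℏc)⁻¹.
1 GeV² → 1/(ℏc) × (1 GeV in J)² = 8.13 × 10⁵ N.
Convert the energy scale: 2.90 MeV² = 2.90 × 10⁻⁶ GeV².
Result: 2.90 × 10⁻⁶ × 8.13 × 10⁵ = 2.36 N.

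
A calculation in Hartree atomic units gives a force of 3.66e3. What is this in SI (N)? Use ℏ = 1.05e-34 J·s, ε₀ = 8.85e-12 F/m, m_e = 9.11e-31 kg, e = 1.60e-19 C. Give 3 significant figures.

One atomic unit of force: F_au = E_h/a₀ = m_e²e⁶/((4πε₀)³ℏ⁴) = 8.33e-8 N.
3.66e3 × 8.33e-8 N = 3.05e-4 N

3.05e-4 N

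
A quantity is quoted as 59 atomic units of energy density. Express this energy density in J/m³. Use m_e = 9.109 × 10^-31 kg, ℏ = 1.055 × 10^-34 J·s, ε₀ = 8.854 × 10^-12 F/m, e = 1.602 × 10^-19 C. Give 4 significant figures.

One atomic unit of energy density: u_au = E_h/a₀³ = m_e⁴e¹⁰/((4πε₀)⁵ℏ⁸) = 2.929 × 10^13 J/m³.
59 × 2.929 × 10^13 J/m³ = 1.728 × 10^15 J/m³

1.728 × 10^15 J/m³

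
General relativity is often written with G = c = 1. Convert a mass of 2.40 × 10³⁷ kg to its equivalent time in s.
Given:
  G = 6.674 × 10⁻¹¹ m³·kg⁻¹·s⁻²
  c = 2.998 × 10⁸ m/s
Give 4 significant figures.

Mass → time via G/c³.
2.40 × 10³⁷ kg × (G/c³) = 59.44 s

59.44 s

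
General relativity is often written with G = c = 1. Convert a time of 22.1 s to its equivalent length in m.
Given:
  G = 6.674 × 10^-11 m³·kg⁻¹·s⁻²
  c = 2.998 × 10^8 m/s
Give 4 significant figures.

Time → length via c.
22.1 s × (c) = 6.626 × 10^9 m

6.626 × 10^9 m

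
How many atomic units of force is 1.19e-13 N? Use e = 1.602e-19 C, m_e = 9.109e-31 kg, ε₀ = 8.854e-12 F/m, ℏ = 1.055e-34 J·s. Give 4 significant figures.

1.448e-6

atomic unit of force: F_au = E_h/a₀ = m_e²e⁶/((4πε₀)³ℏ⁴) = 8.220e-8 N.
1.19e-13 / 8.220e-8 = 1.448e-6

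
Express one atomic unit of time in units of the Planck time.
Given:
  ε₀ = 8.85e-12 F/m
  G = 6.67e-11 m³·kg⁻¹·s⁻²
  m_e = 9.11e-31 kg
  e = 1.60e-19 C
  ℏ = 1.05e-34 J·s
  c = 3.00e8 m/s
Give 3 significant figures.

4.47e26

atomic unit of time: τ_au = (4πε₀)²ℏ³/(m_e e⁴) = 2.40e-17 s
Planck time: t_P = √(ℏG/c⁵) = 5.37e-44 s
ratio = 2.40e-17 / 5.37e-44 = 4.47e26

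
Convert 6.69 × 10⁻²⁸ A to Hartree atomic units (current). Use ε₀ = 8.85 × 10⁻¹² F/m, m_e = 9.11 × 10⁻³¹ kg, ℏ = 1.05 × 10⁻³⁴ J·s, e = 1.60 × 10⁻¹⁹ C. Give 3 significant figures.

1.00 × 10⁻²⁵

atomic unit of electric current: I_au = e E_h/ℏ = m_e e⁵/((4πε₀)²ℏ³) = 6.67 × 10⁻³ A.
6.69 × 10⁻²⁸ / 6.67 × 10⁻³ = 1.00 × 10⁻²⁵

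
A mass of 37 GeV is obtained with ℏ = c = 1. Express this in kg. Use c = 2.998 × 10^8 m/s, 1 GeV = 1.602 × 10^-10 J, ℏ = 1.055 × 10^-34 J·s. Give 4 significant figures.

6.595 × 10^-26 kg

Mass is [E]/c²; divide by c².
1 GeV → 1/c² × (1 GeV in J) = 1.782 × 10^-27 kg.
Result: 37 × 1.782 × 10^-27 = 6.595 × 10^-26 kg.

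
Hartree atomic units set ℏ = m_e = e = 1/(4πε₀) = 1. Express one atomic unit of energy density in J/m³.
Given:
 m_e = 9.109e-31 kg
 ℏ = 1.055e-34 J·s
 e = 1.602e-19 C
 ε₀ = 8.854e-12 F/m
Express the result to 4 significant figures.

2.929e13 J/m³

The unique combination of the constants set to 1 with dimensions of energy density is u_au = E_h/a₀³ = m_e⁴e¹⁰/((4πε₀)⁵ℏ⁸).
E_h = 4.354e-18 J
a₀ = 5.297e-11 m
E_h/a₀³ = 2.929e13 J/m³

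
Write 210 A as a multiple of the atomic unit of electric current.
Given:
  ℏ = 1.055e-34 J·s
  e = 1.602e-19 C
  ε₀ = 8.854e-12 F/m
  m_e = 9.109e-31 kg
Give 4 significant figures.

3.176e4

atomic unit of electric current: I_au = e E_h/ℏ = m_e e⁵/((4πε₀)²ℏ³) = 6.612e-3 A.
210 / 6.612e-3 = 3.176e4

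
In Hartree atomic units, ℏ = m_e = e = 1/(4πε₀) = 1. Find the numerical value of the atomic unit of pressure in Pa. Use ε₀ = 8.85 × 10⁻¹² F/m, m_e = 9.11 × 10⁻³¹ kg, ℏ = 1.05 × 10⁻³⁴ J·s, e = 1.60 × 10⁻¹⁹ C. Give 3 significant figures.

The unique combination of the constants set to 1 with dimensions of pressure is P_au = E_h/a₀³ = m_e⁴e¹⁰/((4πε₀)⁵ℏ⁸).
E_h = 4.38 × 10⁻¹⁸ J
a₀ = 5.26 × 10⁻¹¹ m
E_h/a₀³ = 3.01 × 10¹³ Pa

3.01 × 10¹³ Pa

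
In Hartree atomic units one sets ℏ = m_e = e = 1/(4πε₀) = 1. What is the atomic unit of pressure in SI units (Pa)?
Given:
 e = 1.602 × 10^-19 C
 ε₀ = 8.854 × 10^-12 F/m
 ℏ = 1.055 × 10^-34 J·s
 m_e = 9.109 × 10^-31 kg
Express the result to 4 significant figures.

P_au = E_h/a₀³ = m_e⁴e¹⁰/((4πε₀)⁵ℏ⁸)
E_h = 4.354 × 10^-18 J
a₀ = 5.297 × 10^-11 m
E_h/a₀³ = 2.929 × 10^13 Pa

2.929 × 10^13 Pa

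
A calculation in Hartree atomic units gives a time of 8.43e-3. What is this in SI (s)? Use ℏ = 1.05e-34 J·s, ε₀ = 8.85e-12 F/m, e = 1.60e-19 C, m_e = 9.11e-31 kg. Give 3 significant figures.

One atomic unit of time: τ_au = (4πε₀)²ℏ³/(m_e e⁴) = 2.40e-17 s.
8.43e-3 × 2.40e-17 s = 2.02e-19 s

2.02e-19 s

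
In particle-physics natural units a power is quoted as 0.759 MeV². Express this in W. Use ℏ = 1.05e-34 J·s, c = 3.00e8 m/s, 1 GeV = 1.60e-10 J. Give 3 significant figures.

1.85e8 W

Power is [E]/[T] = [E]²/ℏ.
1 GeV² → 1/ℏ × (1 GeV in J)² = 2.44e14 W.
Convert the energy scale: 0.759 MeV² = 7.59e-7 GeV².
Result: 7.59e-7 × 2.44e14 = 1.85e8 W.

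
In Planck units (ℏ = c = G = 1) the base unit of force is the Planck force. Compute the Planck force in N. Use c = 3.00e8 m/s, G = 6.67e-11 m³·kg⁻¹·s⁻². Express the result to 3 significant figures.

F_P = c⁴/G
  = 8.10e33 / 6.67e-11
  = 1.21e44 N

1.21e44 N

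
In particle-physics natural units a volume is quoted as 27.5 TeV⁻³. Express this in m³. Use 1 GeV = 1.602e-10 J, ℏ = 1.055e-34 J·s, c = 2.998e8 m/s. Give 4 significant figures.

Volume is [L]³ = [E]⁻³·(ℏc)³.
1 GeV⁻³ → (ℏc)³ × (1 GeV in J)⁻³ = 7.696e-48 m³.
Convert the energy scale: 27.5 TeV⁻³ = 2.75e-8 GeV⁻³.
Result: 2.75e-8 × 7.696e-48 = 2.116e-55 m³.

2.116e-55 m³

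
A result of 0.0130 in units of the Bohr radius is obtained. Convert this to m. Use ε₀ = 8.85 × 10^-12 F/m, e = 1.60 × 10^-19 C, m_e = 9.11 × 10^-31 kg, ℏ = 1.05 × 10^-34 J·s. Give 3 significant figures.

One Bohr radius: a₀ = 4πε₀ℏ²/(m_e e²) = 5.26 × 10^-11 m.
0.0130 × 5.26 × 10^-11 m = 6.83 × 10^-13 m

6.83 × 10^-13 m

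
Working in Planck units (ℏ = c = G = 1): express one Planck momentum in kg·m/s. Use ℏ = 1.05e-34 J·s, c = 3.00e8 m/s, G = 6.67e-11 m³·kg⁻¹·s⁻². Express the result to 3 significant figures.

6.52 kg·m/s

Dimensional analysis gives p_P = √(ℏc³/G).
  = √(42.5)
  = 6.52 kg·m/s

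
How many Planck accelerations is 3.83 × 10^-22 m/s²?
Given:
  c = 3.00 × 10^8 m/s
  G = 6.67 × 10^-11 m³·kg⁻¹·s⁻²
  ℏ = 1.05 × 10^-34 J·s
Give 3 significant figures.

Planck acceleration: a_P = √(c⁷/(ℏG)) = 5.59 × 10^51 m/s².
3.83 × 10^-22 / 5.59 × 10^51 = 6.85 × 10^-74

6.85 × 10^-74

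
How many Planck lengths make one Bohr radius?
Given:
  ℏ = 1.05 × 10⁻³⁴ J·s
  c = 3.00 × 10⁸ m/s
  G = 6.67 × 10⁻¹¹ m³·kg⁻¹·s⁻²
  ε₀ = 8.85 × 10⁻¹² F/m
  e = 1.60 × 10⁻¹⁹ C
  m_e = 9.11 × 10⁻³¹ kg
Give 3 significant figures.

3.26 × 10²⁴

Bohr radius: a₀ = 4πε₀ℏ²/(m_e e²) = 5.26 × 10⁻¹¹ m
Planck length: ℓ_P = √(ℏG/c³) = 1.61 × 10⁻³⁵ m
ratio = 5.26 × 10⁻¹¹ / 1.61 × 10⁻³⁵ = 3.26 × 10²⁴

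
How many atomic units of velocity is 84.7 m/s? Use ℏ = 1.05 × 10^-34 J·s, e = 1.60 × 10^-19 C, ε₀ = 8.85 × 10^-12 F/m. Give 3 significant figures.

atomic unit of velocity: v_au = e²/(4πε₀ℏ) = 2.19 × 10^6 m/s.
84.7 / 2.19 × 10^6 = 3.86 × 10^-5

3.86 × 10^-5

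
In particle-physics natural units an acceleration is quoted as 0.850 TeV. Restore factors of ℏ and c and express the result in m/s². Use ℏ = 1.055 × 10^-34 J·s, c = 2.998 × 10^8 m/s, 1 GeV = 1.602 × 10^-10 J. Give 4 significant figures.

3.870 × 10^35 m/s²

Acceleration is [L]/[T]² = c·[E]/ℏ.
1 GeV → c/ℏ × (1 GeV in J) = 4.552 × 10^32 m/s².
Convert the energy scale: 0.850 TeV = 850 GeV.
Result: 850 × 4.552 × 10^32 = 3.870 × 10^35 m/s².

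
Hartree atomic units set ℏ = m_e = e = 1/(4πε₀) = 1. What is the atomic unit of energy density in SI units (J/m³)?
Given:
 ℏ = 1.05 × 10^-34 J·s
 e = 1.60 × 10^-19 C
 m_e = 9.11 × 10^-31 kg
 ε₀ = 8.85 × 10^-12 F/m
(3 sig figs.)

The unique combination of the constants set to 1 with dimensions of energy density is u_au = E_h/a₀³ = m_e⁴e¹⁰/((4πε₀)⁵ℏ⁸).
E_h = 4.38 × 10^-18 J
a₀ = 5.26 × 10^-11 m
E_h/a₀³ = 3.01 × 10^13 J/m³

3.01 × 10^13 J/m³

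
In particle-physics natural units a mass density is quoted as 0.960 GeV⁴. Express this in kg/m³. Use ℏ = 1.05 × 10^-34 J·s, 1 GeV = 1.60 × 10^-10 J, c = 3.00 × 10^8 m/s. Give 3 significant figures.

2.24 × 10^20 kg/m³

Mass density is [E]/(c²[L]³) = [E]⁴/(ℏ³c⁵).
1 GeV⁴ → 1/(ℏ³c⁵) × (1 GeV in J)⁴ = 2.33 × 10^20 kg/m³.
Result: 0.960 × 2.33 × 10^20 = 2.24 × 10^20 kg/m³.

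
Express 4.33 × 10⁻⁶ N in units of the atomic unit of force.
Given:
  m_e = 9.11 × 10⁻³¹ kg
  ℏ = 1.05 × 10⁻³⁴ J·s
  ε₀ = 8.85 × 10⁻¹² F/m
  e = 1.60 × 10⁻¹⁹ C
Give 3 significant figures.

52

atomic unit of force: F_au = E_h/a₀ = m_e²e⁶/((4πε₀)³ℏ⁴) = 8.33 × 10⁻⁸ N.
4.33 × 10⁻⁶ / 8.33 × 10⁻⁸ = 52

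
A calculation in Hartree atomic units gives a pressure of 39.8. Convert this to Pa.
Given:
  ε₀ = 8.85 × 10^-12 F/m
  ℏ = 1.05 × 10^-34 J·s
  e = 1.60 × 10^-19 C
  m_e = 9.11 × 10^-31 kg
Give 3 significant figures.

1.20 × 10^15 Pa

One atomic unit of pressure: P_au = E_h/a₀³ = m_e⁴e¹⁰/((4πε₀)⁵ℏ⁸) = 3.01 × 10^13 Pa.
39.8 × 3.01 × 10^13 Pa = 1.20 × 10^15 Pa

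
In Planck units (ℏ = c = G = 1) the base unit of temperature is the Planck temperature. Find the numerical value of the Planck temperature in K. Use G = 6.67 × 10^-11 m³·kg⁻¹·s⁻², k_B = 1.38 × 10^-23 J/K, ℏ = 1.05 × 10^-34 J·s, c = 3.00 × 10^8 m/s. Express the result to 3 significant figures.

1.42 × 10^32 K

T_P = √(ℏc⁵/G) / k_B
  = √(3.83 × 10^18) × 7.25 × 10^22
  = 1.42 × 10^32 K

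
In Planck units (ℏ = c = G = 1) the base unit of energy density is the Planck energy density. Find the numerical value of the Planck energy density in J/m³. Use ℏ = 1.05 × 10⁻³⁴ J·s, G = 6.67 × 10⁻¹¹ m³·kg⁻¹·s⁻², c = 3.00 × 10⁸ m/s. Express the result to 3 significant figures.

u_P = c⁷/(ℏG²)
  = 2.19 × 10⁵⁹ / 4.67 × 10⁻⁵⁵
  = 4.68 × 10¹¹³ J/m³

4.68 × 10¹¹³ J/m³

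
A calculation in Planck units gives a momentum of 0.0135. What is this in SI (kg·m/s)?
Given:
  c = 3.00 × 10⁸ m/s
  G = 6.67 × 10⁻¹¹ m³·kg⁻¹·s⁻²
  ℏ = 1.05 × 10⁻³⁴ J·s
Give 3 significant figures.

0.0880 kg·m/s

One Planck momentum: p_P = √(ℏc³/G) = 6.52 kg·m/s.
0.0135 × 6.52 kg·m/s = 0.0880 kg·m/s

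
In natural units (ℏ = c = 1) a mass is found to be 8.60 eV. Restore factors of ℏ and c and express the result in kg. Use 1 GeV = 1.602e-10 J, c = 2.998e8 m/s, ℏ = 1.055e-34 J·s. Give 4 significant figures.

1.533e-35 kg

Mass is [E]/c²; divide by c².
1 GeV → 1/c² × (1 GeV in J) = 1.782e-27 kg.
Convert the energy scale: 8.60 eV = 8.60e-9 GeV.
Result: 8.60e-9 × 1.782e-27 = 1.533e-35 kg.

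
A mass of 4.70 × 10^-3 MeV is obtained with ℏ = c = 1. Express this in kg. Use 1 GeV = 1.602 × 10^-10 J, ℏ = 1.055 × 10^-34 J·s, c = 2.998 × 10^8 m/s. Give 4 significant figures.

8.377 × 10^-33 kg

Mass is [E]/c²; divide by c².
1 GeV → 1/c² × (1 GeV in J) = 1.782 × 10^-27 kg.
Convert the energy scale: 4.70 × 10^-3 MeV = 4.70 × 10^-6 GeV.
Result: 4.70 × 10^-6 × 1.782 × 10^-27 = 8.377 × 10^-33 kg.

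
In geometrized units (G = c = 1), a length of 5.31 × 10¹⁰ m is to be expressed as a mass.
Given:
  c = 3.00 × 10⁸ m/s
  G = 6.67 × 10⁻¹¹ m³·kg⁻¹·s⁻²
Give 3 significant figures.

Length → mass via c²/G.
5.31 × 10¹⁰ m × (c²/G) = 7.16 × 10³⁷ kg

7.16 × 10³⁷ kg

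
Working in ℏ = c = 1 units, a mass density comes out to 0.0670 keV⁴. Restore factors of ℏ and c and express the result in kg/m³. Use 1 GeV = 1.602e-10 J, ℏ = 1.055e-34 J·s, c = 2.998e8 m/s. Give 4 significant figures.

1.552e-5 kg/m³

Mass density is [E]/(c²[L]³) = [E]⁴/(ℏ³c⁵).
1 GeV⁴ → 1/(ℏ³c⁵) × (1 GeV in J)⁴ = 2.316e20 kg/m³.
Convert the energy scale: 0.0670 keV⁴ = 6.70e-26 GeV⁴.
Result: 6.70e-26 × 2.316e20 = 1.552e-5 kg/m³.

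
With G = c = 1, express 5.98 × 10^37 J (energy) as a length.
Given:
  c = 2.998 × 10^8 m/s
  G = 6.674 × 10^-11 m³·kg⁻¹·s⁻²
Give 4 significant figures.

Energy → length via G/c⁴.
5.98 × 10^37 J × (G/c⁴) = 4.940 × 10^-7 m

4.940 × 10^-7 m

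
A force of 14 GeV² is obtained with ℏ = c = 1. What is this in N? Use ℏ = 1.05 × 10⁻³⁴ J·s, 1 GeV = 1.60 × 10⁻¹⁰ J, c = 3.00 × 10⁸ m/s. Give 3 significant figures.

Force is [E]/[L] = [E]²/(ℏc); restore (ℏc)⁻¹.
1 GeV² → 1/(ℏc) × (1 GeV in J)² = 8.13 × 10⁵ N.
Result: 14 × 8.13 × 10⁵ = 1.14 × 10⁷ N.

1.14 × 10⁷ N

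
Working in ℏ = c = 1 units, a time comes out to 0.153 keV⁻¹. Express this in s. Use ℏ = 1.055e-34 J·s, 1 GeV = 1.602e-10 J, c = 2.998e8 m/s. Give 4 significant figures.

A time is [E]⁻¹ in ℏ=c=1; restore one factor of ℏ.
1 GeV⁻¹ → ℏ × (1 GeV in J)⁻¹ = 6.586e-25 s.
Convert the energy scale: 0.153 keV⁻¹ = 1.53e5 GeV⁻¹.
Result: 1.53e5 × 6.586e-25 = 1.008e-19 s.

1.008e-19 s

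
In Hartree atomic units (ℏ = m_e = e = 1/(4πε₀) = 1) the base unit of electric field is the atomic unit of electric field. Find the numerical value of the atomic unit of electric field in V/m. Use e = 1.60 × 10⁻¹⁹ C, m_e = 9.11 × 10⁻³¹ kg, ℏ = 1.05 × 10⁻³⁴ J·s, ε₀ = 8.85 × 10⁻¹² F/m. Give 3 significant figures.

5.20 × 10¹¹ V/m

E_au = E_h/(e a₀) = m_e²e⁵/((4πε₀)³ℏ⁴)
E_h = 4.38 × 10⁻¹⁸ J
a₀ = 5.26 × 10⁻¹¹ m
E_h/(e·a₀) = 5.20 × 10¹¹ V/m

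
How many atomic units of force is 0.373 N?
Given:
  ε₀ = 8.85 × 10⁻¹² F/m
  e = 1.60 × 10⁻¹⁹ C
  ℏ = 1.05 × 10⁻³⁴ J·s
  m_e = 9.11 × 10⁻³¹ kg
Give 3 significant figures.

4.48 × 10⁶

atomic unit of force: F_au = E_h/a₀ = m_e²e⁶/((4πε₀)³ℏ⁴) = 8.33 × 10⁻⁸ N.
0.373 / 8.33 × 10⁻⁸ = 4.48 × 10⁶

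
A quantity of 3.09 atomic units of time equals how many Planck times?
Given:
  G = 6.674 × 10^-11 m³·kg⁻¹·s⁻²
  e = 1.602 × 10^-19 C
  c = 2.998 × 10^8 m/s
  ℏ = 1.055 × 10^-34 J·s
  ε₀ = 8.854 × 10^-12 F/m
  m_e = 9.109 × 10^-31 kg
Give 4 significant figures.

atomic unit of time: τ_au = (4πε₀)²ℏ³/(m_e e⁴) = 2.423 × 10^-17 s
Planck time: t_P = √(ℏG/c⁵) = 5.392 × 10^-44 s
3.09 × 2.423 × 10^-17 / 5.392 × 10^-44 = 1.389 × 10^27

1.389 × 10^27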